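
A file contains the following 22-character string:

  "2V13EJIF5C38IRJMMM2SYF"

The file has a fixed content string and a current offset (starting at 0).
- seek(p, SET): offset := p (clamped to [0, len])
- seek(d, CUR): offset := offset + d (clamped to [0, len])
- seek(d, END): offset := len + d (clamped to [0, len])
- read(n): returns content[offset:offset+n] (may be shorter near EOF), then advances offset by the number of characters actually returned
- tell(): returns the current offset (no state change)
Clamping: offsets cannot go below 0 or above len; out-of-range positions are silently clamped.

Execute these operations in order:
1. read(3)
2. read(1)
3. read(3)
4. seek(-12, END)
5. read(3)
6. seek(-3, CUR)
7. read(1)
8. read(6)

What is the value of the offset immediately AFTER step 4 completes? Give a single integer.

Answer: 10

Derivation:
After 1 (read(3)): returned '2V1', offset=3
After 2 (read(1)): returned '3', offset=4
After 3 (read(3)): returned 'EJI', offset=7
After 4 (seek(-12, END)): offset=10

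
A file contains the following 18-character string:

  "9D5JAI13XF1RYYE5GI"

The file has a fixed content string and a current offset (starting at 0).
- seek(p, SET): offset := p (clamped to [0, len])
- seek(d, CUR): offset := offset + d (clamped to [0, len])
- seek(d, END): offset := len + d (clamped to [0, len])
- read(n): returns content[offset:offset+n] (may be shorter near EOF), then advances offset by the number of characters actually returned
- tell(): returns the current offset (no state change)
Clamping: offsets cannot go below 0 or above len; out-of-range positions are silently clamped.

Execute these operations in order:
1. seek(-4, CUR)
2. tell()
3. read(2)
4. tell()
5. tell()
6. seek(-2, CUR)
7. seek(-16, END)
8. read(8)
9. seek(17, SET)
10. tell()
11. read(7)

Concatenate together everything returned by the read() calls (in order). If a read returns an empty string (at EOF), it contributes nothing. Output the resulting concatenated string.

Answer: 9D5JAI13XFI

Derivation:
After 1 (seek(-4, CUR)): offset=0
After 2 (tell()): offset=0
After 3 (read(2)): returned '9D', offset=2
After 4 (tell()): offset=2
After 5 (tell()): offset=2
After 6 (seek(-2, CUR)): offset=0
After 7 (seek(-16, END)): offset=2
After 8 (read(8)): returned '5JAI13XF', offset=10
After 9 (seek(17, SET)): offset=17
After 10 (tell()): offset=17
After 11 (read(7)): returned 'I', offset=18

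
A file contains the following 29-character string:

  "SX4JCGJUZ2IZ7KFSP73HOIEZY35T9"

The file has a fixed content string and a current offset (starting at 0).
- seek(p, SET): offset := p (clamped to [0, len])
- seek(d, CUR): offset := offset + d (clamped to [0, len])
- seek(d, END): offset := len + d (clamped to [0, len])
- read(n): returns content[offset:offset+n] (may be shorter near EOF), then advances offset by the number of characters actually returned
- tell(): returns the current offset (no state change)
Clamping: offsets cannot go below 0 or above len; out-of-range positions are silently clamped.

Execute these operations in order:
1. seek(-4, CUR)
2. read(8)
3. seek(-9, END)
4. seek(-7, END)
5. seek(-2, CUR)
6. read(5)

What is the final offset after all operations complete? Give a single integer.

After 1 (seek(-4, CUR)): offset=0
After 2 (read(8)): returned 'SX4JCGJU', offset=8
After 3 (seek(-9, END)): offset=20
After 4 (seek(-7, END)): offset=22
After 5 (seek(-2, CUR)): offset=20
After 6 (read(5)): returned 'OIEZY', offset=25

Answer: 25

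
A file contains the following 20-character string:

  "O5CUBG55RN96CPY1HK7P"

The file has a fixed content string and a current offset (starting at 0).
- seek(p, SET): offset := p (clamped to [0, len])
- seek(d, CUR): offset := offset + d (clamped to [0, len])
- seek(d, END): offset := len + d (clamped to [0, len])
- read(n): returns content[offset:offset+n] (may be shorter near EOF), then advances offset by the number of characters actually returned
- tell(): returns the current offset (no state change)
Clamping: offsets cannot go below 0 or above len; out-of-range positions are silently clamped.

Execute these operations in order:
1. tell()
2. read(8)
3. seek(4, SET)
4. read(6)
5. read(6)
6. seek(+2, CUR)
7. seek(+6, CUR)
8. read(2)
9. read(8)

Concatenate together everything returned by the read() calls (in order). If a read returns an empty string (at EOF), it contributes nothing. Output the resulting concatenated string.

Answer: O5CUBG55BG55RN96CPY1

Derivation:
After 1 (tell()): offset=0
After 2 (read(8)): returned 'O5CUBG55', offset=8
After 3 (seek(4, SET)): offset=4
After 4 (read(6)): returned 'BG55RN', offset=10
After 5 (read(6)): returned '96CPY1', offset=16
After 6 (seek(+2, CUR)): offset=18
After 7 (seek(+6, CUR)): offset=20
After 8 (read(2)): returned '', offset=20
After 9 (read(8)): returned '', offset=20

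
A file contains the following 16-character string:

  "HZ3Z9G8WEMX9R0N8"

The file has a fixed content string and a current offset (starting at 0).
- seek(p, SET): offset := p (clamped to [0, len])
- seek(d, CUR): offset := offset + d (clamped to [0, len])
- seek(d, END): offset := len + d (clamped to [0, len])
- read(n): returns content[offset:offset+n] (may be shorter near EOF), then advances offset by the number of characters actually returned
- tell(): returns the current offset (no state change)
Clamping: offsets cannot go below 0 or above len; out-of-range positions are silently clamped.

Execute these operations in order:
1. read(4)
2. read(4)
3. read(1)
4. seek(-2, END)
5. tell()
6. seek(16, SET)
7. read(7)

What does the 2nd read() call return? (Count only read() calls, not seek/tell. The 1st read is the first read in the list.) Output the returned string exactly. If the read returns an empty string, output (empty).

After 1 (read(4)): returned 'HZ3Z', offset=4
After 2 (read(4)): returned '9G8W', offset=8
After 3 (read(1)): returned 'E', offset=9
After 4 (seek(-2, END)): offset=14
After 5 (tell()): offset=14
After 6 (seek(16, SET)): offset=16
After 7 (read(7)): returned '', offset=16

Answer: 9G8W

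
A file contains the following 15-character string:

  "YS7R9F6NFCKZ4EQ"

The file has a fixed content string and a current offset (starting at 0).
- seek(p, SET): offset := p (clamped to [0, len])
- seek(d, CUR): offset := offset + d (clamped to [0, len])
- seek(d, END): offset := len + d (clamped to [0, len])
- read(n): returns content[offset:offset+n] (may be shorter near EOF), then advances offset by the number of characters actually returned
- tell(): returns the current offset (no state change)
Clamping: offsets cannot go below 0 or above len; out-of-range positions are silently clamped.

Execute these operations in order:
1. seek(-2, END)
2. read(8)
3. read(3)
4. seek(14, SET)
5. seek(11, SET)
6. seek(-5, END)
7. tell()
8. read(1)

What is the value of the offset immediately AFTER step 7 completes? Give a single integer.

Answer: 10

Derivation:
After 1 (seek(-2, END)): offset=13
After 2 (read(8)): returned 'EQ', offset=15
After 3 (read(3)): returned '', offset=15
After 4 (seek(14, SET)): offset=14
After 5 (seek(11, SET)): offset=11
After 6 (seek(-5, END)): offset=10
After 7 (tell()): offset=10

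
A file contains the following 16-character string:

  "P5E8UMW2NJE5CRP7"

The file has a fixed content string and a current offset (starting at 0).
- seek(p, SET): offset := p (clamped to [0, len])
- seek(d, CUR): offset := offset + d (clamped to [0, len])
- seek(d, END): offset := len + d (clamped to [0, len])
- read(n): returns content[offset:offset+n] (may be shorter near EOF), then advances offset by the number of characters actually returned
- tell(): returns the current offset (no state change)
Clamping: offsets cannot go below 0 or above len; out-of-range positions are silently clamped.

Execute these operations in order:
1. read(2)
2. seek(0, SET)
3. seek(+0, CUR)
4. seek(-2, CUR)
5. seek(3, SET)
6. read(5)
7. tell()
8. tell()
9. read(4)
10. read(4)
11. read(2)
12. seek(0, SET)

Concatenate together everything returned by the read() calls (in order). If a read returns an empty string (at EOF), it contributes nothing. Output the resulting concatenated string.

Answer: P58UMW2NJE5CRP7

Derivation:
After 1 (read(2)): returned 'P5', offset=2
After 2 (seek(0, SET)): offset=0
After 3 (seek(+0, CUR)): offset=0
After 4 (seek(-2, CUR)): offset=0
After 5 (seek(3, SET)): offset=3
After 6 (read(5)): returned '8UMW2', offset=8
After 7 (tell()): offset=8
After 8 (tell()): offset=8
After 9 (read(4)): returned 'NJE5', offset=12
After 10 (read(4)): returned 'CRP7', offset=16
After 11 (read(2)): returned '', offset=16
After 12 (seek(0, SET)): offset=0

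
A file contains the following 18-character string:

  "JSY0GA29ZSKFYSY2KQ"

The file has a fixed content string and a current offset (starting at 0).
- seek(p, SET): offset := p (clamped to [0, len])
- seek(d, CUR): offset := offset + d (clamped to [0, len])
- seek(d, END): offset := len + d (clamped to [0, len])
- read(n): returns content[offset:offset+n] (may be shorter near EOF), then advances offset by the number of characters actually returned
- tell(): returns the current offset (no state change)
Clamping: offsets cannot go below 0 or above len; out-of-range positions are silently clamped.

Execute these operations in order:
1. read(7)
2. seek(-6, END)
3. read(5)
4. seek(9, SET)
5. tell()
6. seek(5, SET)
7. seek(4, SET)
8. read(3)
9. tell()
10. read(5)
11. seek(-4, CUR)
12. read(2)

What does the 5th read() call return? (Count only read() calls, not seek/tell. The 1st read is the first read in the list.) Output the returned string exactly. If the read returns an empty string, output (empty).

After 1 (read(7)): returned 'JSY0GA2', offset=7
After 2 (seek(-6, END)): offset=12
After 3 (read(5)): returned 'YSY2K', offset=17
After 4 (seek(9, SET)): offset=9
After 5 (tell()): offset=9
After 6 (seek(5, SET)): offset=5
After 7 (seek(4, SET)): offset=4
After 8 (read(3)): returned 'GA2', offset=7
After 9 (tell()): offset=7
After 10 (read(5)): returned '9ZSKF', offset=12
After 11 (seek(-4, CUR)): offset=8
After 12 (read(2)): returned 'ZS', offset=10

Answer: ZS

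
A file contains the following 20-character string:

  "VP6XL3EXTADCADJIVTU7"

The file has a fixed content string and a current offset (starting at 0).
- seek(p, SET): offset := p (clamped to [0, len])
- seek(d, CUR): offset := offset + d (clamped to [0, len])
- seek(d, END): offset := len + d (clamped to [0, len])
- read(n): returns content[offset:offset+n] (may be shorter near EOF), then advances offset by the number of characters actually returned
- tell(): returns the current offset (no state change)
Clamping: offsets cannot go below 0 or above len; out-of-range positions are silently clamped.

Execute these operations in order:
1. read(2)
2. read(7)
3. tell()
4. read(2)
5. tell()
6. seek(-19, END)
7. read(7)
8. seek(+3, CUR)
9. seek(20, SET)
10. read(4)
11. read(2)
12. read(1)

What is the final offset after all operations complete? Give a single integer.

After 1 (read(2)): returned 'VP', offset=2
After 2 (read(7)): returned '6XL3EXT', offset=9
After 3 (tell()): offset=9
After 4 (read(2)): returned 'AD', offset=11
After 5 (tell()): offset=11
After 6 (seek(-19, END)): offset=1
After 7 (read(7)): returned 'P6XL3EX', offset=8
After 8 (seek(+3, CUR)): offset=11
After 9 (seek(20, SET)): offset=20
After 10 (read(4)): returned '', offset=20
After 11 (read(2)): returned '', offset=20
After 12 (read(1)): returned '', offset=20

Answer: 20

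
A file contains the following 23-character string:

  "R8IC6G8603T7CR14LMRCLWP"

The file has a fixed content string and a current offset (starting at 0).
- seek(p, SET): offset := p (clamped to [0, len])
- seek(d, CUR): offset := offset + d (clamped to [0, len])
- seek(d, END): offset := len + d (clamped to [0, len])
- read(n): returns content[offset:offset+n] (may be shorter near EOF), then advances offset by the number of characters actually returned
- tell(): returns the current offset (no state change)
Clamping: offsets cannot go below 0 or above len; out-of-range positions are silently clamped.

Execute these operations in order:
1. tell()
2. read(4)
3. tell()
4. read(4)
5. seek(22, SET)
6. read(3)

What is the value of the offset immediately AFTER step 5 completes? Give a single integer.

Answer: 22

Derivation:
After 1 (tell()): offset=0
After 2 (read(4)): returned 'R8IC', offset=4
After 3 (tell()): offset=4
After 4 (read(4)): returned '6G86', offset=8
After 5 (seek(22, SET)): offset=22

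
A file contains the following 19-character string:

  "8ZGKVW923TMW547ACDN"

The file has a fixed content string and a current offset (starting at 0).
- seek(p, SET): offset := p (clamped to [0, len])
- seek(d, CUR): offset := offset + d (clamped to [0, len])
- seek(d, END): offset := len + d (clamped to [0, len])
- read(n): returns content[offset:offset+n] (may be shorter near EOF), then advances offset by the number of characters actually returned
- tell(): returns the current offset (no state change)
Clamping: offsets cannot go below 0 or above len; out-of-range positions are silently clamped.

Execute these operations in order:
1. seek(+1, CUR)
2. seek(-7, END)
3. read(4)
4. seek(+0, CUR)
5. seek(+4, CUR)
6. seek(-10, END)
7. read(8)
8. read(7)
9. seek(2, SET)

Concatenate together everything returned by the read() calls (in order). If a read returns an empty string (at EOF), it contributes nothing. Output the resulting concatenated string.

Answer: 547ATMW547ACDN

Derivation:
After 1 (seek(+1, CUR)): offset=1
After 2 (seek(-7, END)): offset=12
After 3 (read(4)): returned '547A', offset=16
After 4 (seek(+0, CUR)): offset=16
After 5 (seek(+4, CUR)): offset=19
After 6 (seek(-10, END)): offset=9
After 7 (read(8)): returned 'TMW547AC', offset=17
After 8 (read(7)): returned 'DN', offset=19
After 9 (seek(2, SET)): offset=2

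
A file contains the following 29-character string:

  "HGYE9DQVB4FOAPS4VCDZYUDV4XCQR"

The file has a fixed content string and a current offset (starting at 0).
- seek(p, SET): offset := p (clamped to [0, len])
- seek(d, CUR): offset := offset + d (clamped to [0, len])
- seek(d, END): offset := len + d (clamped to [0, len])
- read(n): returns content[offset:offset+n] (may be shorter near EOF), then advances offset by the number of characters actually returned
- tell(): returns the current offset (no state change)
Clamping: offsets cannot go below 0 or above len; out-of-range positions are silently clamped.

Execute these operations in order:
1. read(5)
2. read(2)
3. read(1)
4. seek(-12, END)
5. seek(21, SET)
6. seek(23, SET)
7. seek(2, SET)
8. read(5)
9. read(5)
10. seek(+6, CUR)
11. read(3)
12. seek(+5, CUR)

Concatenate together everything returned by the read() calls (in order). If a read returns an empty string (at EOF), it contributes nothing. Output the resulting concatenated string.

After 1 (read(5)): returned 'HGYE9', offset=5
After 2 (read(2)): returned 'DQ', offset=7
After 3 (read(1)): returned 'V', offset=8
After 4 (seek(-12, END)): offset=17
After 5 (seek(21, SET)): offset=21
After 6 (seek(23, SET)): offset=23
After 7 (seek(2, SET)): offset=2
After 8 (read(5)): returned 'YE9DQ', offset=7
After 9 (read(5)): returned 'VB4FO', offset=12
After 10 (seek(+6, CUR)): offset=18
After 11 (read(3)): returned 'DZY', offset=21
After 12 (seek(+5, CUR)): offset=26

Answer: HGYE9DQVYE9DQVB4FODZY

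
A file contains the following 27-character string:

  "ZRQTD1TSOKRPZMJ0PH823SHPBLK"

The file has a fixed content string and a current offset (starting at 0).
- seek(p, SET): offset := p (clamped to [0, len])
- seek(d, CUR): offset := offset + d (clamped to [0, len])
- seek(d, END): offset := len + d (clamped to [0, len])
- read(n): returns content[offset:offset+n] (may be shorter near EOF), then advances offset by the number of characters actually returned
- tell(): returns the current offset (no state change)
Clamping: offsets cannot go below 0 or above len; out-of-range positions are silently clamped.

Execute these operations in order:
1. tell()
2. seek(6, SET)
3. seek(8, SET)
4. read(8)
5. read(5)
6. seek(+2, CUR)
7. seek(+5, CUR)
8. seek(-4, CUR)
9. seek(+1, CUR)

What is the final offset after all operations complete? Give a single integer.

Answer: 24

Derivation:
After 1 (tell()): offset=0
After 2 (seek(6, SET)): offset=6
After 3 (seek(8, SET)): offset=8
After 4 (read(8)): returned 'OKRPZMJ0', offset=16
After 5 (read(5)): returned 'PH823', offset=21
After 6 (seek(+2, CUR)): offset=23
After 7 (seek(+5, CUR)): offset=27
After 8 (seek(-4, CUR)): offset=23
After 9 (seek(+1, CUR)): offset=24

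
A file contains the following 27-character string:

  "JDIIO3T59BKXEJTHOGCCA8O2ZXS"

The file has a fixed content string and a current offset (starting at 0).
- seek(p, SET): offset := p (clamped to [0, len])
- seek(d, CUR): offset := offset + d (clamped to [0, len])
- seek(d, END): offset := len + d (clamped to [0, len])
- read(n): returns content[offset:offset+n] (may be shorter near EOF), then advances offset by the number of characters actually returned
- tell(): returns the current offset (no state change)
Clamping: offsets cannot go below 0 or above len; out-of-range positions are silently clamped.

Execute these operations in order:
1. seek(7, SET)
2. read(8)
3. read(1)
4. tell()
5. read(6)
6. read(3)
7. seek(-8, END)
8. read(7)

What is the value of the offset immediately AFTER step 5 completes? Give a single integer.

Answer: 22

Derivation:
After 1 (seek(7, SET)): offset=7
After 2 (read(8)): returned '59BKXEJT', offset=15
After 3 (read(1)): returned 'H', offset=16
After 4 (tell()): offset=16
After 5 (read(6)): returned 'OGCCA8', offset=22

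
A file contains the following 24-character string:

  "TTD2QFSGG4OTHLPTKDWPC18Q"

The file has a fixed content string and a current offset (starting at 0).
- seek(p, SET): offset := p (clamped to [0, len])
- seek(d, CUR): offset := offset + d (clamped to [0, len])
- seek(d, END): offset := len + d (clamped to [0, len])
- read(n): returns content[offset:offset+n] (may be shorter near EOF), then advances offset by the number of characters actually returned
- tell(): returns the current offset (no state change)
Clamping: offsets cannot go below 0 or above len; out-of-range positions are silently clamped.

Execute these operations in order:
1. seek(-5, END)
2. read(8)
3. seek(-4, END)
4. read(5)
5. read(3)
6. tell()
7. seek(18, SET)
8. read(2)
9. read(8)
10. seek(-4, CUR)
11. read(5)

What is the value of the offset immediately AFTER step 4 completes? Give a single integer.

Answer: 24

Derivation:
After 1 (seek(-5, END)): offset=19
After 2 (read(8)): returned 'PC18Q', offset=24
After 3 (seek(-4, END)): offset=20
After 4 (read(5)): returned 'C18Q', offset=24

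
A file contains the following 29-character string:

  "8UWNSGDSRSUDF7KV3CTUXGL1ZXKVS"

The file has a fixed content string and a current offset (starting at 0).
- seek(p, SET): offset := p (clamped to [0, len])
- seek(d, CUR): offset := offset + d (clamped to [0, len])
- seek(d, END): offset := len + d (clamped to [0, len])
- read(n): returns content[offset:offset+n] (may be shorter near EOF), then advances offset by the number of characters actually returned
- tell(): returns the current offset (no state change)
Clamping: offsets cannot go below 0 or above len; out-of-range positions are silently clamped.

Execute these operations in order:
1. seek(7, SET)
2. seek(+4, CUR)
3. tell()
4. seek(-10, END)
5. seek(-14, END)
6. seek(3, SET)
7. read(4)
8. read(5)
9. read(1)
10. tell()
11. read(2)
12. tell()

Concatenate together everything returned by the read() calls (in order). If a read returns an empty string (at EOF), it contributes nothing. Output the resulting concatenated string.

After 1 (seek(7, SET)): offset=7
After 2 (seek(+4, CUR)): offset=11
After 3 (tell()): offset=11
After 4 (seek(-10, END)): offset=19
After 5 (seek(-14, END)): offset=15
After 6 (seek(3, SET)): offset=3
After 7 (read(4)): returned 'NSGD', offset=7
After 8 (read(5)): returned 'SRSUD', offset=12
After 9 (read(1)): returned 'F', offset=13
After 10 (tell()): offset=13
After 11 (read(2)): returned '7K', offset=15
After 12 (tell()): offset=15

Answer: NSGDSRSUDF7K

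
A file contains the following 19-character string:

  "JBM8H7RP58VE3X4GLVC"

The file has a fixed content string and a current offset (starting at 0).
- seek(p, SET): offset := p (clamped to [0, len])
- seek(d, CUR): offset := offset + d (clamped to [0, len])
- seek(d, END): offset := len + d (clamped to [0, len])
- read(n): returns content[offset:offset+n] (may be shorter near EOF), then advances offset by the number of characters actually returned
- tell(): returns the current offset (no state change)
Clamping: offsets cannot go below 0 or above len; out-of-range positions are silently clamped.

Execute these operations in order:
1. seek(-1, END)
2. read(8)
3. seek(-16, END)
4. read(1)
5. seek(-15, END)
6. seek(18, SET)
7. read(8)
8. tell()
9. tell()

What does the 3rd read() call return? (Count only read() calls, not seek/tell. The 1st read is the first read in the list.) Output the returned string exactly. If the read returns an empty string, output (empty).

After 1 (seek(-1, END)): offset=18
After 2 (read(8)): returned 'C', offset=19
After 3 (seek(-16, END)): offset=3
After 4 (read(1)): returned '8', offset=4
After 5 (seek(-15, END)): offset=4
After 6 (seek(18, SET)): offset=18
After 7 (read(8)): returned 'C', offset=19
After 8 (tell()): offset=19
After 9 (tell()): offset=19

Answer: C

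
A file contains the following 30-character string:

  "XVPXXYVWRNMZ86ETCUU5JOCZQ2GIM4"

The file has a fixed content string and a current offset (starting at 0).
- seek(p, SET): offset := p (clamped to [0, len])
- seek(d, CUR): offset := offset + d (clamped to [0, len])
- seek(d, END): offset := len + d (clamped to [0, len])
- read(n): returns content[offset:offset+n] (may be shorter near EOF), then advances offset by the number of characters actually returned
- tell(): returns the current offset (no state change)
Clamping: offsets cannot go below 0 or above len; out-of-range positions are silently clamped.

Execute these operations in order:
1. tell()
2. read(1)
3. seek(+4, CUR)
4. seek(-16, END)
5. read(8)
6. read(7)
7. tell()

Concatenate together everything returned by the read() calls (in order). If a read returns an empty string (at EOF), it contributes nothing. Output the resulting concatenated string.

After 1 (tell()): offset=0
After 2 (read(1)): returned 'X', offset=1
After 3 (seek(+4, CUR)): offset=5
After 4 (seek(-16, END)): offset=14
After 5 (read(8)): returned 'ETCUU5JO', offset=22
After 6 (read(7)): returned 'CZQ2GIM', offset=29
After 7 (tell()): offset=29

Answer: XETCUU5JOCZQ2GIM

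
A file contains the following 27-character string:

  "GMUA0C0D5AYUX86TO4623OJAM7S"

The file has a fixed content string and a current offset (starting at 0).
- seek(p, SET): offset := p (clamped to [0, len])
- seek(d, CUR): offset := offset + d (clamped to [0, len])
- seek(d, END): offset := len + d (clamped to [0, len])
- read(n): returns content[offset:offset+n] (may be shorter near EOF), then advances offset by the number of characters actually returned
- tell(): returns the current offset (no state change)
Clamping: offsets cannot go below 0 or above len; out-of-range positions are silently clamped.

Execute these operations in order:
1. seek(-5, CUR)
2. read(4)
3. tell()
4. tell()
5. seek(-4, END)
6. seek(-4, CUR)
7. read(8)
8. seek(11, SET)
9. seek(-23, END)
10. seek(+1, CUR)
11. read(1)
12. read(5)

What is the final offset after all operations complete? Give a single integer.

Answer: 11

Derivation:
After 1 (seek(-5, CUR)): offset=0
After 2 (read(4)): returned 'GMUA', offset=4
After 3 (tell()): offset=4
After 4 (tell()): offset=4
After 5 (seek(-4, END)): offset=23
After 6 (seek(-4, CUR)): offset=19
After 7 (read(8)): returned '23OJAM7S', offset=27
After 8 (seek(11, SET)): offset=11
After 9 (seek(-23, END)): offset=4
After 10 (seek(+1, CUR)): offset=5
After 11 (read(1)): returned 'C', offset=6
After 12 (read(5)): returned '0D5AY', offset=11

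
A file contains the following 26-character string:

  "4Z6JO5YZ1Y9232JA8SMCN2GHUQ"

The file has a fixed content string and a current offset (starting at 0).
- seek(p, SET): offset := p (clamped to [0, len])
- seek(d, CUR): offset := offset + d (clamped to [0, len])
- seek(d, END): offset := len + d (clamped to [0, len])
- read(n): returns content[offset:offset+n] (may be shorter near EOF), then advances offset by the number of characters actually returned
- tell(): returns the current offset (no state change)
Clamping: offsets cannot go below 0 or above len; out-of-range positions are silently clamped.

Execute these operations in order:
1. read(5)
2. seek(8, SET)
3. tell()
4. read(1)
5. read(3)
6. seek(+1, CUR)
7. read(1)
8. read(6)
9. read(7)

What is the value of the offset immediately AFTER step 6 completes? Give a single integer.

Answer: 13

Derivation:
After 1 (read(5)): returned '4Z6JO', offset=5
After 2 (seek(8, SET)): offset=8
After 3 (tell()): offset=8
After 4 (read(1)): returned '1', offset=9
After 5 (read(3)): returned 'Y92', offset=12
After 6 (seek(+1, CUR)): offset=13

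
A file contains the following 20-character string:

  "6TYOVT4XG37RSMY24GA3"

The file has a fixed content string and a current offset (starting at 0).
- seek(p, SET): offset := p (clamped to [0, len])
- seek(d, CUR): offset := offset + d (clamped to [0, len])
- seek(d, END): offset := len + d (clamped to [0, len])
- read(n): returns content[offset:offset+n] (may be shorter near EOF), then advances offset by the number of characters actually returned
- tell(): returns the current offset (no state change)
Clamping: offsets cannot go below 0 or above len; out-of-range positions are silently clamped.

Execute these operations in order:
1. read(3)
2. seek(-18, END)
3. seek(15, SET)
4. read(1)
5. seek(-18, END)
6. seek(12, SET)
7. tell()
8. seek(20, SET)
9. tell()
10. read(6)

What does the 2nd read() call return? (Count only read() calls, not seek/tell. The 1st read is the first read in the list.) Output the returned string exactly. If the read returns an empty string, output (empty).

After 1 (read(3)): returned '6TY', offset=3
After 2 (seek(-18, END)): offset=2
After 3 (seek(15, SET)): offset=15
After 4 (read(1)): returned '2', offset=16
After 5 (seek(-18, END)): offset=2
After 6 (seek(12, SET)): offset=12
After 7 (tell()): offset=12
After 8 (seek(20, SET)): offset=20
After 9 (tell()): offset=20
After 10 (read(6)): returned '', offset=20

Answer: 2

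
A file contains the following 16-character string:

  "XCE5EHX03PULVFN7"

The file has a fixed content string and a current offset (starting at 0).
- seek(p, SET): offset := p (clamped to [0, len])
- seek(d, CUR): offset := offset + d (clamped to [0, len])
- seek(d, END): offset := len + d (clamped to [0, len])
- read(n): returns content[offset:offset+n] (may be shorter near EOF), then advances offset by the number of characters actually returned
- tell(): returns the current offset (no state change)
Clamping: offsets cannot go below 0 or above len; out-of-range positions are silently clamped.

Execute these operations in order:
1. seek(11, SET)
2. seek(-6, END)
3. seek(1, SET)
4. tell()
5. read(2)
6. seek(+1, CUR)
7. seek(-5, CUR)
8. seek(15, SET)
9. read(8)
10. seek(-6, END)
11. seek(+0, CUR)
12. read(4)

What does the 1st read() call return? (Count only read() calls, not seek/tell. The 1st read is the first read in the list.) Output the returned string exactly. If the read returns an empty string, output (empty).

Answer: CE

Derivation:
After 1 (seek(11, SET)): offset=11
After 2 (seek(-6, END)): offset=10
After 3 (seek(1, SET)): offset=1
After 4 (tell()): offset=1
After 5 (read(2)): returned 'CE', offset=3
After 6 (seek(+1, CUR)): offset=4
After 7 (seek(-5, CUR)): offset=0
After 8 (seek(15, SET)): offset=15
After 9 (read(8)): returned '7', offset=16
After 10 (seek(-6, END)): offset=10
After 11 (seek(+0, CUR)): offset=10
After 12 (read(4)): returned 'ULVF', offset=14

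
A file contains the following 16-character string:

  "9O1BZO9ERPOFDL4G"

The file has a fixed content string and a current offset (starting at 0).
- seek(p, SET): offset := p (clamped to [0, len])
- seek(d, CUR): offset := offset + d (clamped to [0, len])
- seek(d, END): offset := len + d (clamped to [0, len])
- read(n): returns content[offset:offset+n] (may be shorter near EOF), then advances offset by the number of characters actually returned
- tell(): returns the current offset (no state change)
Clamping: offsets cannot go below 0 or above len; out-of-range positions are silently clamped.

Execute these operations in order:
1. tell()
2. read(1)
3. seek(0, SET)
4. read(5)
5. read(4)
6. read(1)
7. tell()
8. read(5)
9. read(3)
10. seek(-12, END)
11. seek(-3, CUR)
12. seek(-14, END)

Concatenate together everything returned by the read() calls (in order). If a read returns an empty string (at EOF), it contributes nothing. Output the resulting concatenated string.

Answer: 99O1BZO9ERPOFDL4G

Derivation:
After 1 (tell()): offset=0
After 2 (read(1)): returned '9', offset=1
After 3 (seek(0, SET)): offset=0
After 4 (read(5)): returned '9O1BZ', offset=5
After 5 (read(4)): returned 'O9ER', offset=9
After 6 (read(1)): returned 'P', offset=10
After 7 (tell()): offset=10
After 8 (read(5)): returned 'OFDL4', offset=15
After 9 (read(3)): returned 'G', offset=16
After 10 (seek(-12, END)): offset=4
After 11 (seek(-3, CUR)): offset=1
After 12 (seek(-14, END)): offset=2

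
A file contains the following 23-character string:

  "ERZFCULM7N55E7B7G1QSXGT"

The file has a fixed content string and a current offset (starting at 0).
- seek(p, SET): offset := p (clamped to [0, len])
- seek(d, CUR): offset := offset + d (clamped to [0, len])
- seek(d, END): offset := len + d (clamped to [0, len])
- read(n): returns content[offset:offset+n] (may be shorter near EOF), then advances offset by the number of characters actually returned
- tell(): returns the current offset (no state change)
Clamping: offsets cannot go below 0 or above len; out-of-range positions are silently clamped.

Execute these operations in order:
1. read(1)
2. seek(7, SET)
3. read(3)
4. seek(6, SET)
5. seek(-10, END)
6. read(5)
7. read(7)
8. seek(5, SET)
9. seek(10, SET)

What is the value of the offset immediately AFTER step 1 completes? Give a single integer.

Answer: 1

Derivation:
After 1 (read(1)): returned 'E', offset=1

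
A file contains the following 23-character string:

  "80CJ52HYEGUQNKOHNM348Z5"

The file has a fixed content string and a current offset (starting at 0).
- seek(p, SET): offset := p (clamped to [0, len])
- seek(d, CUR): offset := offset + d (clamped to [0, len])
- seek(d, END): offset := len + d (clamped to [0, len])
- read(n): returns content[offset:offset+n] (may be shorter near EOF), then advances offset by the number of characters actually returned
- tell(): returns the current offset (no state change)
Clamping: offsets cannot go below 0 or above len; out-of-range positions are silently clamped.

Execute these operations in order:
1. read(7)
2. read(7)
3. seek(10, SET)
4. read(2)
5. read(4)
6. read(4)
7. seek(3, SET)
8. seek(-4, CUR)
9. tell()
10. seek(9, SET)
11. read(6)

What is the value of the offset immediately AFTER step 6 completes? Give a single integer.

Answer: 20

Derivation:
After 1 (read(7)): returned '80CJ52H', offset=7
After 2 (read(7)): returned 'YEGUQNK', offset=14
After 3 (seek(10, SET)): offset=10
After 4 (read(2)): returned 'UQ', offset=12
After 5 (read(4)): returned 'NKOH', offset=16
After 6 (read(4)): returned 'NM34', offset=20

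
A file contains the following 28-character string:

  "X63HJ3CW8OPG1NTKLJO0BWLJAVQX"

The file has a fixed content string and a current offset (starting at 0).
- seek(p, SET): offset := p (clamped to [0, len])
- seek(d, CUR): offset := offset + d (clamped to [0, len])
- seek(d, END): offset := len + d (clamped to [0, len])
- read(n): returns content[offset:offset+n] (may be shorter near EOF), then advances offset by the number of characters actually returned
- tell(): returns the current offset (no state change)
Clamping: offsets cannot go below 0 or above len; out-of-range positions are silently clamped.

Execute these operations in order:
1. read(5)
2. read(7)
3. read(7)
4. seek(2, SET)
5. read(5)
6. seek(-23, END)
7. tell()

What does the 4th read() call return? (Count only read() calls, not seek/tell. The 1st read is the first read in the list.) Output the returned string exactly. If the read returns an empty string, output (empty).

Answer: 3HJ3C

Derivation:
After 1 (read(5)): returned 'X63HJ', offset=5
After 2 (read(7)): returned '3CW8OPG', offset=12
After 3 (read(7)): returned '1NTKLJO', offset=19
After 4 (seek(2, SET)): offset=2
After 5 (read(5)): returned '3HJ3C', offset=7
After 6 (seek(-23, END)): offset=5
After 7 (tell()): offset=5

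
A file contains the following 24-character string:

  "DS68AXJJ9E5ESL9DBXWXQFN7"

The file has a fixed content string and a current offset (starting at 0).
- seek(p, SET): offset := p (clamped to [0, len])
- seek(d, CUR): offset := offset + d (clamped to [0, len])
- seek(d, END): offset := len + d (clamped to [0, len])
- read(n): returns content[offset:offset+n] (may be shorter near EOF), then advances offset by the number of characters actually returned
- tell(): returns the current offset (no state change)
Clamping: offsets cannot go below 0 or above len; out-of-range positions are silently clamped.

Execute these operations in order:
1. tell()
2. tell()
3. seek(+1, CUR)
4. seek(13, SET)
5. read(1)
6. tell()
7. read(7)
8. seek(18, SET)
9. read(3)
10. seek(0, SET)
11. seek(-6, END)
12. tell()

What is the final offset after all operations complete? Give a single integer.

After 1 (tell()): offset=0
After 2 (tell()): offset=0
After 3 (seek(+1, CUR)): offset=1
After 4 (seek(13, SET)): offset=13
After 5 (read(1)): returned 'L', offset=14
After 6 (tell()): offset=14
After 7 (read(7)): returned '9DBXWXQ', offset=21
After 8 (seek(18, SET)): offset=18
After 9 (read(3)): returned 'WXQ', offset=21
After 10 (seek(0, SET)): offset=0
After 11 (seek(-6, END)): offset=18
After 12 (tell()): offset=18

Answer: 18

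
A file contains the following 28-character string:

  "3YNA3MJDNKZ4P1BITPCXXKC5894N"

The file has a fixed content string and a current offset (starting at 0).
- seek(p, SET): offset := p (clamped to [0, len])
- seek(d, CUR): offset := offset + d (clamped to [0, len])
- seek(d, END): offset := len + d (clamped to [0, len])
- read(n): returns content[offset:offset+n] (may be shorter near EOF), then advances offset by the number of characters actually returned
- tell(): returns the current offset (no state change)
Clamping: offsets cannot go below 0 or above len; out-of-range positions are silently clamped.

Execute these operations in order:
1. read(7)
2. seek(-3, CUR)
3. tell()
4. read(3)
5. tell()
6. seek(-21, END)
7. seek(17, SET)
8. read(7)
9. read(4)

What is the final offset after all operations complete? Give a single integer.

After 1 (read(7)): returned '3YNA3MJ', offset=7
After 2 (seek(-3, CUR)): offset=4
After 3 (tell()): offset=4
After 4 (read(3)): returned '3MJ', offset=7
After 5 (tell()): offset=7
After 6 (seek(-21, END)): offset=7
After 7 (seek(17, SET)): offset=17
After 8 (read(7)): returned 'PCXXKC5', offset=24
After 9 (read(4)): returned '894N', offset=28

Answer: 28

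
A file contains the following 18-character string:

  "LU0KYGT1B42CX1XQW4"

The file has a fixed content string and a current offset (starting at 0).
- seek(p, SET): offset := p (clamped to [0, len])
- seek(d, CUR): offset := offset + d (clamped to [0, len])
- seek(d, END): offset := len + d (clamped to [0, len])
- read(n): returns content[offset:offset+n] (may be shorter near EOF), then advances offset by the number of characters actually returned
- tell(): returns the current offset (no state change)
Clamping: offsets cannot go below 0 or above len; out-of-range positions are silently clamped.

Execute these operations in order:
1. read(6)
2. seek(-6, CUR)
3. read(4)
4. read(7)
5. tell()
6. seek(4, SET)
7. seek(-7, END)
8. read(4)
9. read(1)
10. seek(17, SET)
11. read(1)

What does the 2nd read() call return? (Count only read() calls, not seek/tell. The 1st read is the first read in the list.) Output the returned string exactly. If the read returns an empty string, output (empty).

Answer: LU0K

Derivation:
After 1 (read(6)): returned 'LU0KYG', offset=6
After 2 (seek(-6, CUR)): offset=0
After 3 (read(4)): returned 'LU0K', offset=4
After 4 (read(7)): returned 'YGT1B42', offset=11
After 5 (tell()): offset=11
After 6 (seek(4, SET)): offset=4
After 7 (seek(-7, END)): offset=11
After 8 (read(4)): returned 'CX1X', offset=15
After 9 (read(1)): returned 'Q', offset=16
After 10 (seek(17, SET)): offset=17
After 11 (read(1)): returned '4', offset=18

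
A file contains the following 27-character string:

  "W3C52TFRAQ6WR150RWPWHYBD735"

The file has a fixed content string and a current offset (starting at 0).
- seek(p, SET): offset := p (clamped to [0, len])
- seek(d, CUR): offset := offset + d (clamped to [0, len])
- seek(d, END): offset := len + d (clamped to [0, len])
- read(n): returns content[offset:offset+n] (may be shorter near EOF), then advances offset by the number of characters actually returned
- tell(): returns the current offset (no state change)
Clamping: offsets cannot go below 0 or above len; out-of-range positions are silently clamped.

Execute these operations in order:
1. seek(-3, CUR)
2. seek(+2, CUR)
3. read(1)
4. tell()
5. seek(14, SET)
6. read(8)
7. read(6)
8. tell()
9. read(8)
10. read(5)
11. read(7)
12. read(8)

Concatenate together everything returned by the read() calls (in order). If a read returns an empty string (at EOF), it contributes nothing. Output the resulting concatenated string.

After 1 (seek(-3, CUR)): offset=0
After 2 (seek(+2, CUR)): offset=2
After 3 (read(1)): returned 'C', offset=3
After 4 (tell()): offset=3
After 5 (seek(14, SET)): offset=14
After 6 (read(8)): returned '50RWPWHY', offset=22
After 7 (read(6)): returned 'BD735', offset=27
After 8 (tell()): offset=27
After 9 (read(8)): returned '', offset=27
After 10 (read(5)): returned '', offset=27
After 11 (read(7)): returned '', offset=27
After 12 (read(8)): returned '', offset=27

Answer: C50RWPWHYBD735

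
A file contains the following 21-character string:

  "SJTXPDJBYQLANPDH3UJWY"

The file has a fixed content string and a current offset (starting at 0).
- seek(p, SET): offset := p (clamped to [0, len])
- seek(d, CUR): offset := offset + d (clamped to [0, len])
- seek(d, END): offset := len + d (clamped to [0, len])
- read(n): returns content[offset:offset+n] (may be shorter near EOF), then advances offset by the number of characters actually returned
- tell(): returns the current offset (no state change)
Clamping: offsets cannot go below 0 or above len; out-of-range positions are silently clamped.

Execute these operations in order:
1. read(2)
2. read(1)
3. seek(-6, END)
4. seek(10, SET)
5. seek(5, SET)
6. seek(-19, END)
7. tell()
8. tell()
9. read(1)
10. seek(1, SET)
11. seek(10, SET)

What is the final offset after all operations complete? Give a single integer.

After 1 (read(2)): returned 'SJ', offset=2
After 2 (read(1)): returned 'T', offset=3
After 3 (seek(-6, END)): offset=15
After 4 (seek(10, SET)): offset=10
After 5 (seek(5, SET)): offset=5
After 6 (seek(-19, END)): offset=2
After 7 (tell()): offset=2
After 8 (tell()): offset=2
After 9 (read(1)): returned 'T', offset=3
After 10 (seek(1, SET)): offset=1
After 11 (seek(10, SET)): offset=10

Answer: 10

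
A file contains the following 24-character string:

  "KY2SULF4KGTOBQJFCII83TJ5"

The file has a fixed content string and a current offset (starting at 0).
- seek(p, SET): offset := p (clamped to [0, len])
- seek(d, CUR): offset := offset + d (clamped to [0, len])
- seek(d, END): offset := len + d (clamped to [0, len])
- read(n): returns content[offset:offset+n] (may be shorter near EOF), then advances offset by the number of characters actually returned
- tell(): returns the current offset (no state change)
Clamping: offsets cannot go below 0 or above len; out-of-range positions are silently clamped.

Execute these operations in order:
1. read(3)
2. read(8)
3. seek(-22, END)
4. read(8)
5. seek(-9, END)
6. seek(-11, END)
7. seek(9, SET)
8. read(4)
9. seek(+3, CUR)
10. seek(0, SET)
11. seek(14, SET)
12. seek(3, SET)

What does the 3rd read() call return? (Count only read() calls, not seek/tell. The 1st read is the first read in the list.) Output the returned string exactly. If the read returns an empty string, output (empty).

After 1 (read(3)): returned 'KY2', offset=3
After 2 (read(8)): returned 'SULF4KGT', offset=11
After 3 (seek(-22, END)): offset=2
After 4 (read(8)): returned '2SULF4KG', offset=10
After 5 (seek(-9, END)): offset=15
After 6 (seek(-11, END)): offset=13
After 7 (seek(9, SET)): offset=9
After 8 (read(4)): returned 'GTOB', offset=13
After 9 (seek(+3, CUR)): offset=16
After 10 (seek(0, SET)): offset=0
After 11 (seek(14, SET)): offset=14
After 12 (seek(3, SET)): offset=3

Answer: 2SULF4KG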